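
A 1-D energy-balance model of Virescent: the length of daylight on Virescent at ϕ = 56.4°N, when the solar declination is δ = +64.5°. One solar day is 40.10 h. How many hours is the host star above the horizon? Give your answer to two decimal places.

Sunrise equation: cos h₀ = −tan ϕ · tan δ = -3.1556 ≤ −1, so the host star never sets (polar day) and h₀ = π.
Daylight = 2h₀/(2π) × 40.10 h = (3.1416/π) × 40.10 = 40.10 h.

40.10 h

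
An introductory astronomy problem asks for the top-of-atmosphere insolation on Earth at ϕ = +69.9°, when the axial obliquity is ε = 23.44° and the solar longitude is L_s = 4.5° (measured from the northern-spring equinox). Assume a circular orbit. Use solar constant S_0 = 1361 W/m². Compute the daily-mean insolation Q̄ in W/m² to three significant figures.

Q̄ ≈ 169 W/m²

Solar declination: sin δ = sin ε · sin L_s = sin 23.44° × sin 4.5° = 0.03121, so δ = +1.788°.
cos h₀ = −tan(+69.9°) tan(+1.788°) = -0.0853, h₀ = 1.6562 rad.
Bracket: h₀ sin ϕ sin δ + cos ϕ cos δ sin h₀ = 1.6562×0.93909×0.03121 + 0.34366×0.99951×0.99635 = 0.048542 + 0.342238 = 0.390780.
Q̄ = (S_0/π) × [bracket] = (1361/π) × 0.390780 = 169.3 W/m².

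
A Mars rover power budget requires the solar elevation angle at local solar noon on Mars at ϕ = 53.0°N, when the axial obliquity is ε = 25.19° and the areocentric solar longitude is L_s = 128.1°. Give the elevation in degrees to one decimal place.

sin δ = sin 25.19° × sin 128.1° = 0.33494, so δ = +19.569°.
At local noon the hour angle is zero, so the zenith angle equals |ϕ − δ| = |+53.0° − (+19.569°)| = 33.431°.
Elevation = 90° − 33.431° = 56.6°.

56.6°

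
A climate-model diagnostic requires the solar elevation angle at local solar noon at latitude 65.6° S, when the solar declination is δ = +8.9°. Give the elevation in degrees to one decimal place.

15.5°

At local noon the hour angle is zero, so the zenith angle equals |ϕ − δ| = |-65.6° − (+8.900°)| = 74.500°.
Elevation = 90° − 74.500° = 15.5°.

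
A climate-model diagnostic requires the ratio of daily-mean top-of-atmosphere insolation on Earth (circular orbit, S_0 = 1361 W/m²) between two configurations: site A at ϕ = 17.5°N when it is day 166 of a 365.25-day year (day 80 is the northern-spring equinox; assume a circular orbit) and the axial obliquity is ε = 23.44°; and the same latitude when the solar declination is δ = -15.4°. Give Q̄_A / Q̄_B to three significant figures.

— Configuration A (ϕ=+17.5°):
Solar longitude: L_s = 360° × (166 − 80)/365.25 = 84.764°.
sin δ = sin 23.44° × sin 84.764° = 0.39613, so δ = +23.336°.
cos h₀ = −tan(+17.5°) tan(+23.336°) = -0.1360, h₀ = 1.7072 rad.
Bracket: h₀ sin ϕ sin δ + cos ϕ cos δ sin h₀ = 1.7072×0.30071×0.39613 + 0.95372×0.91820×0.99071 = 0.203362 + 0.867570 = 1.070932.
Q̄ = (S_0/π) × [bracket] = (1361/π) × 1.070932 = 463.95 W/m².
— Configuration B (ϕ=+17.5°):
cos h₀ = −tan(+17.5°) tan(-15.400°) = 0.0868, h₀ = 1.4838 rad.
Bracket: h₀ sin ϕ sin δ + cos ϕ cos δ sin h₀ = 1.4838×0.30071×-0.26556 + 0.95372×0.96410×0.99622 = -0.118491 + 0.916006 = 0.797515.
Q̄ = (S_0/π) × [bracket] = (1361/π) × 0.797515 = 345.50 W/m².
Ratio Q̄_A / Q̄_B = 463.95 / 345.50 = 1.343.

Q̄_A / Q̄_B ≈ 1.34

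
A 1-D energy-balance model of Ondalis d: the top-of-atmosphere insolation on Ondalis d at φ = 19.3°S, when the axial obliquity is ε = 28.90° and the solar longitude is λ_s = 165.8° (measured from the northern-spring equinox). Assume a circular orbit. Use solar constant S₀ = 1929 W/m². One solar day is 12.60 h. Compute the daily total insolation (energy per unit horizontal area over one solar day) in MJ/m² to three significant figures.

Solar declination: sin δ = sin ε · sin λ_s = sin 28.90° × sin 165.8° = 0.11855, so δ = +6.809°.
cos H₀ = −tan(-19.3°) tan(+6.809°) = 0.0418, H₀ = 1.5290 rad.
Bracket: H₀ sin φ sin δ + cos φ cos δ sin H₀ = 1.5290×-0.33051×0.11855 + 0.94380×0.99295×0.99913 = -0.059909 + 0.936331 = 0.876422.
Q̄ = (S₀/π) × [bracket] = (1929/π) × 0.876422 = 538.14 W/m².
Daily total = Q̄ × 12.60 h × 3600 s/h = 538.14 × 12.60 × 3600 / 10⁶ = 24.41 MJ/m².

24.4 MJ/m²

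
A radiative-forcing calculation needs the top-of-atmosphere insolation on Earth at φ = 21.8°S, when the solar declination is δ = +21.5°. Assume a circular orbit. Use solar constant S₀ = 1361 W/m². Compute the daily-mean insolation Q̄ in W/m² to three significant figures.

Q̄ ≈ 286 W/m²

cos H₀ = −tan(-21.8°) tan(+21.500°) = 0.1576, H₀ = 1.4126 rad.
Bracket: H₀ sin φ sin δ + cos φ cos δ sin H₀ = 1.4126×-0.37137×0.36650 + 0.92849×0.93042×0.98751 = -0.192265 + 0.853096 = 0.660831.
Q̄ = (S₀/π) × [bracket] = (1361/π) × 0.660831 = 286.3 W/m².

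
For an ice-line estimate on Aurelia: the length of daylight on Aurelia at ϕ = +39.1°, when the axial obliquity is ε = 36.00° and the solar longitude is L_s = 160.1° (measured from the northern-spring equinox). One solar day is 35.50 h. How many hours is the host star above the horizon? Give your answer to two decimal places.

Solar declination: sin δ = sin ε · sin L_s = sin 36.00° × sin 160.1° = 0.20007, so δ = +11.541°.
cos h₀ = −tan ϕ · tan δ = −tan(+39.1°) × tan(+11.541°) = -0.1659, so h₀ = 1.7375 rad = 99.55°.
Daylight = 2h₀/(2π) × 35.50 h = (1.7375/π) × 35.50 = 19.63 h.

19.63 h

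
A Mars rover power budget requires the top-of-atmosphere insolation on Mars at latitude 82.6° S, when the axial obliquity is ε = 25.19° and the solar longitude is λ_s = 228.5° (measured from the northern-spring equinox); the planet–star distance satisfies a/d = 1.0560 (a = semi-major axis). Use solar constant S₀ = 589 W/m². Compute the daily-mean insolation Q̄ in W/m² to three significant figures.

Q̄ ≈ 208 W/m²

Solar declination: sin δ = sin ε · sin λ_s = sin 25.19° × sin 228.5° = -0.31877, so δ = -18.589°.
cos H₀ = −tan(-82.6°) tan(-18.589°) = -2.5895 ≤ −1 ⇒ polar day, H₀ = π.
Bracket: H₀ sin φ sin δ + cos φ cos δ sin H₀ = 3.1416×-0.99167×-0.31877 + 0.12880×0.94783×0.00000 = 0.993106 + 0.000000 = 0.993106.
Inverse-square distance factor (a/d)² = 1.0560² = 1.115136.
Q̄ = (S₀/π) × 1.115136 × [bracket] = (589/π) × 1.115136 × 0.993106 = 207.6 W/m².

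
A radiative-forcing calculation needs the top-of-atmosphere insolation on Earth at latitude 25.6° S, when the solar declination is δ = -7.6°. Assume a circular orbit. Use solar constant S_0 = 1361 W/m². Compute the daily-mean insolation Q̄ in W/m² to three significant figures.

cos h₀ = −tan(-25.6°) tan(-7.600°) = -0.0639, h₀ = 1.6348 rad.
Bracket: h₀ sin ϕ sin δ + cos ϕ cos δ sin h₀ = 1.6348×-0.43209×-0.13226 + 0.90183×0.99122×0.99795 = 0.093426 + 0.892079 = 0.985505.
Q̄ = (S_0/π) × [bracket] = (1361/π) × 0.985505 = 426.9 W/m².

Q̄ ≈ 427 W/m²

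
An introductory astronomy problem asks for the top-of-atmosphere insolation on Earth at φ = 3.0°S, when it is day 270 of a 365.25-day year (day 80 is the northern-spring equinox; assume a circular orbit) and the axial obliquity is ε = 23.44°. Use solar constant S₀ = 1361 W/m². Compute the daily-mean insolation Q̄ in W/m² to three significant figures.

Solar longitude: λ_s = 360° × (270 − 80)/365.25 = 187.269°.
sin δ = sin 23.44° × sin 187.269° = -0.05033, so δ = -2.885°.
cos H₀ = −tan(-3.0°) tan(-2.885°) = -0.0026, H₀ = 1.5734 rad.
Bracket: H₀ sin φ sin δ + cos φ cos δ sin H₀ = 1.5734×-0.05234×-0.05033 + 0.99863×0.99873×1.00000 = 0.004145 + 0.997362 = 1.001507.
Q̄ = (S₀/π) × [bracket] = (1361/π) × 1.001507 = 433.9 W/m².

Q̄ ≈ 434 W/m²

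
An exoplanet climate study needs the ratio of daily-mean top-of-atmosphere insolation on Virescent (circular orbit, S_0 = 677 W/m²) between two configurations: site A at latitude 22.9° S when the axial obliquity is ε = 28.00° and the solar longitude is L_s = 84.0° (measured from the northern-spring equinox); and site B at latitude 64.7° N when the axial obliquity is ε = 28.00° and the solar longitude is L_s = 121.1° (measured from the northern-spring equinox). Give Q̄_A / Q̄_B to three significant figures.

— Configuration A (ϕ=-22.9°):
Solar declination: sin δ = sin ε · sin L_s = sin 28.00° × sin 84.0° = 0.46690, so δ = +27.833°.
cos h₀ = −tan(-22.9°) tan(+27.833°) = 0.2230, h₀ = 1.3459 rad.
Bracket: h₀ sin ϕ sin δ + cos ϕ cos δ sin h₀ = 1.3459×-0.38912×0.46690 + 0.92119×0.88431×0.97481 = -0.244523 + 0.794097 = 0.549574.
Q̄ = (S_0/π) × [bracket] = (677/π) × 0.549574 = 118.43 W/m².
— Configuration B (ϕ=+64.7°):
Solar declination: sin δ = sin ε · sin L_s = sin 28.00° × sin 121.1° = 0.40199, so δ = +23.703°.
cos h₀ = −tan(+64.7°) tan(+23.703°) = -0.9288, h₀ = 2.7619 rad.
Bracket: h₀ sin ϕ sin δ + cos ϕ cos δ sin h₀ = 2.7619×0.90408×0.40199 + 0.42736×0.91564×0.37065 = 1.003760 + 0.145038 = 1.148798.
Q̄ = (S_0/π) × [bracket] = (677/π) × 1.148798 = 247.56 W/m².
Ratio Q̄_A / Q̄_B = 118.43 / 247.56 = 0.4784.

Q̄_A / Q̄_B ≈ 0.478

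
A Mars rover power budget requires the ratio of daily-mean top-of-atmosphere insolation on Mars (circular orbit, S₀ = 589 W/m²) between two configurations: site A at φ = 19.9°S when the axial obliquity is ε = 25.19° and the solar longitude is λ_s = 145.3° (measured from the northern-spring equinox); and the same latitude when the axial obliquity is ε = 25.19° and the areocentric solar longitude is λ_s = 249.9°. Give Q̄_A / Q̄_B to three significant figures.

— Configuration A (φ=-19.9°):
Solar declination: sin δ = sin ε · sin λ_s = sin 25.19° × sin 145.3° = 0.24230, so δ = +14.022°.
cos H₀ = −tan(-19.9°) tan(+14.022°) = 0.0904, H₀ = 1.4803 rad.
Bracket: H₀ sin φ sin δ + cos φ cos δ sin H₀ = 1.4803×-0.34038×0.24230 + 0.94029×0.97020×0.99591 = -0.122086 + 0.908538 = 0.786452.
Q̄ = (S₀/π) × [bracket] = (589/π) × 0.786452 = 147.45 W/m².
— Configuration B (φ=-19.9°):
sin δ = sin 25.19° × sin 249.9° = -0.39970, so δ = -23.559°.
cos H₀ = −tan(-19.9°) tan(-23.559°) = -0.1578, H₀ = 1.7293 rad.
Bracket: H₀ sin φ sin δ + cos φ cos δ sin H₀ = 1.7293×-0.34038×-0.39970 + 0.94029×0.91665×0.98746 = 0.235271 + 0.851108 = 1.086379.
Q̄ = (S₀/π) × [bracket] = (589/π) × 1.086379 = 203.68 W/m².
Ratio Q̄_A / Q̄_B = 147.45 / 203.68 = 0.7239.

Q̄_A / Q̄_B ≈ 0.724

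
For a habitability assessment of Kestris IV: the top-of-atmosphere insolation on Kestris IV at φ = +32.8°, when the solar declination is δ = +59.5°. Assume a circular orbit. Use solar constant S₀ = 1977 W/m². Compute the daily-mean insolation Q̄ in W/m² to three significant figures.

Q̄ ≈ 923 W/m²

cos H₀ = −tan(+32.8°) tan(+59.500°) = -1.0941 ≤ −1 ⇒ polar day, H₀ = π.
Bracket: H₀ sin φ sin δ + cos φ cos δ sin H₀ = 3.1416×0.54171×0.86163 + 0.84057×0.50754×0.00000 = 1.466353 + 0.000000 = 1.466353.
Q̄ = (S₀/π) × [bracket] = (1977/π) × 1.466353 = 922.8 W/m².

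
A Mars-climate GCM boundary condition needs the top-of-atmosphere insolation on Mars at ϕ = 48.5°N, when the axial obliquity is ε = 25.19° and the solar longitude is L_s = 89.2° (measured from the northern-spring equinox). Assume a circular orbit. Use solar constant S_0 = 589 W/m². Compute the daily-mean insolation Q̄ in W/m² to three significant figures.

Solar declination: sin δ = sin ε · sin L_s = sin 25.19° × sin 89.2° = 0.42558, so δ = +25.187°.
cos h₀ = −tan(+48.5°) tan(+25.187°) = -0.5316, h₀ = 2.1313 rad.
Bracket: h₀ sin ϕ sin δ + cos ϕ cos δ sin h₀ = 2.1313×0.74896×0.42558 + 0.66262×0.90492×0.84701 = 0.679336 + 0.507883 = 1.187219.
Q̄ = (S_0/π) × [bracket] = (589/π) × 1.187219 = 222.6 W/m².

Q̄ ≈ 223 W/m²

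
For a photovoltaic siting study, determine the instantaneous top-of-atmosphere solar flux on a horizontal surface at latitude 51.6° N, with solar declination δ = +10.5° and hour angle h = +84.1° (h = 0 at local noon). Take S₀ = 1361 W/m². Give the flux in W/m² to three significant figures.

280 W/m²

cos θ_z = sin φ sin δ + cos φ cos δ cos h = 0.142817 + 0.062780 = 0.205597.
Flux = S₀ · cos θ_z = 1361 × 0.205597 = 279.8 W/m².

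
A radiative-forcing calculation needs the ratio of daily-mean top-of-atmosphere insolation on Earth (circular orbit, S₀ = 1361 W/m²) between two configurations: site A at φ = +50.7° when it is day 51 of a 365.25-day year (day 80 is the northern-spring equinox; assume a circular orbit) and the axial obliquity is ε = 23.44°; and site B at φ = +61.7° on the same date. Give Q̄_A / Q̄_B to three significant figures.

— Configuration A (φ=+50.7°):
Solar longitude: λ_s = 360° × (51 − 80)/365.25 = -28.583°, i.e. -28.583° + 360° = 331.417°.
sin δ = sin 23.44° × sin 331.417° = -0.19032, so δ = -10.971°.
cos H₀ = −tan(+50.7°) tan(-10.971°) = 0.2368, H₀ = 1.3317 rad.
Bracket: H₀ sin φ sin δ + cos φ cos δ sin H₀ = 1.3317×0.77384×-0.19032 + 0.63338×0.98172×0.97155 = -0.196129 + 0.604112 = 0.407983.
Q̄ = (S₀/π) × [bracket] = (1361/π) × 0.407983 = 176.75 W/m².
— Configuration B (φ=+61.7°):
cos H₀ = −tan(+61.7°) tan(-10.971°) = 0.3600, H₀ = 1.2025 rad.
Bracket: H₀ sin φ sin δ + cos φ cos δ sin H₀ = 1.2025×0.88048×-0.19032 + 0.47409×0.98172×0.93294 = -0.201506 + 0.434212 = 0.232706.
Q̄ = (S₀/π) × [bracket] = (1361/π) × 0.232706 = 100.81 W/m².
Ratio Q̄_A / Q̄_B = 176.75 / 100.81 = 1.753.

Q̄_A / Q̄_B ≈ 1.75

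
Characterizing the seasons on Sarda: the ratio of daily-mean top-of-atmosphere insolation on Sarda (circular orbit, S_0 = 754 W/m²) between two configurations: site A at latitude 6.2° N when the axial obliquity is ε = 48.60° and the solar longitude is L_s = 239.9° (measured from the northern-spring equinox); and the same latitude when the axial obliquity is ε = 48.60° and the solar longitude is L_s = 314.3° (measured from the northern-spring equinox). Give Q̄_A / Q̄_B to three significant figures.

Q̄_A / Q̄_B ≈ 0.866

— Configuration A (ϕ=+6.2°):
Solar declination: sin δ = sin ε · sin L_s = sin 48.60° × sin 239.9° = -0.64896, so δ = -40.463°.
cos h₀ = −tan(+6.2°) tan(-40.463°) = 0.0927, h₀ = 1.4780 rad.
Bracket: h₀ sin ϕ sin δ + cos ϕ cos δ sin h₀ = 1.4780×0.10800×-0.64896 + 0.99415×0.76082×0.99570 = -0.103590 + 0.753117 = 0.649527.
Q̄ = (S_0/π) × [bracket] = (754/π) × 0.649527 = 155.89 W/m².
— Configuration B (ϕ=+6.2°):
Solar declination: sin δ = sin ε · sin L_s = sin 48.60° × sin 314.3° = -0.53685, so δ = -32.469°.
cos h₀ = −tan(+6.2°) tan(-32.469°) = 0.0691, h₀ = 1.5016 rad.
Bracket: h₀ sin ϕ sin δ + cos ϕ cos δ sin h₀ = 1.5016×0.10800×-0.53685 + 0.99415×0.84368×0.99761 = -0.087062 + 0.836740 = 0.749678.
Q̄ = (S_0/π) × [bracket] = (754/π) × 0.749678 = 179.93 W/m².
Ratio Q̄_A / Q̄_B = 155.89 / 179.93 = 0.8664.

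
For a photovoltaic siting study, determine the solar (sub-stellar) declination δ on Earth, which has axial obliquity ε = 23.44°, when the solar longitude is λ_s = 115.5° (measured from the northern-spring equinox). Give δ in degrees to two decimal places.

δ = +21.04°

sin δ = sin ε · sin λ_s = sin 23.44° × sin 115.5° = 0.359038.
δ = arcsin(0.359038) = +21.04°.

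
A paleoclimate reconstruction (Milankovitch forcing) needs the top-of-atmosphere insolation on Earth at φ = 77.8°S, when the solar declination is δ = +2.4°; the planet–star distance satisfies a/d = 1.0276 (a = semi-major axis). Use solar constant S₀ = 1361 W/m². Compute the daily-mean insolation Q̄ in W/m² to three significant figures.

cos H₀ = −tan(-77.8°) tan(+2.400°) = 0.1939, H₀ = 1.3757 rad.
Bracket: H₀ sin φ sin δ + cos φ cos δ sin H₀ = 1.3757×-0.97742×0.04188 + 0.21132×0.99912×0.98103 = -0.056313 + 0.207129 = 0.150816.
Inverse-square distance factor (a/d)² = 1.0276² = 1.055962.
Q̄ = (S₀/π) × 1.055962 × [bracket] = (1361/π) × 1.055962 × 0.150816 = 68.99 W/m².

Q̄ ≈ 69.0 W/m²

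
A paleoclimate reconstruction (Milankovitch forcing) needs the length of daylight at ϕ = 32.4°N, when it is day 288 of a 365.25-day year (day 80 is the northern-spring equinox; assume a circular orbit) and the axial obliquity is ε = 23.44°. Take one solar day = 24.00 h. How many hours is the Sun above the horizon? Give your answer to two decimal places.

11.17 h

Solar longitude: L_s = 360° × (288 − 80)/365.25 = 205.010°.
sin δ = sin 23.44° × sin 205.010° = -0.16818, so δ = -9.682°.
cos h₀ = −tan ϕ · tan δ = −tan(+32.4°) × tan(-9.682°) = 0.1083, so h₀ = 1.4623 rad = 83.78°.
Daylight = 2h₀/(2π) × 24.00 h = (1.4623/π) × 24.00 = 11.17 h.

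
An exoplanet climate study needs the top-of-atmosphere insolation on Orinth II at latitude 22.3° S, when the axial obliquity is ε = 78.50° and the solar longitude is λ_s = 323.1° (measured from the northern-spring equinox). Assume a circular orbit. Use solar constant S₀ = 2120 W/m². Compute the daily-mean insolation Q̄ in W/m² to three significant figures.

Solar declination: sin δ = sin ε · sin λ_s = sin 78.50° × sin 323.1° = -0.58837, so δ = -36.041°.
cos H₀ = −tan(-22.3°) tan(-36.041°) = -0.2984, H₀ = 1.8738 rad.
Bracket: H₀ sin φ sin δ + cos φ cos δ sin H₀ = 1.8738×-0.37946×-0.58837 + 0.92521×0.80859×0.95443 = 0.418350 + 0.714024 = 1.132374.
Q̄ = (S₀/π) × [bracket] = (2120/π) × 1.132374 = 764.1 W/m².

Q̄ ≈ 764 W/m²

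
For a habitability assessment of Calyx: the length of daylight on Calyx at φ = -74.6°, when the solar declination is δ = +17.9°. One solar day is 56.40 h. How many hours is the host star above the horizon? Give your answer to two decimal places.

cos H₀ = −tan φ · tan δ = 1.1726 ≥ 1, so the host star never rises (polar night) and H₀ = 0.
Daylight = 2H₀/(2π) × 56.40 h = (0.0000/π) × 56.40 = 0.00 h.

0.00 h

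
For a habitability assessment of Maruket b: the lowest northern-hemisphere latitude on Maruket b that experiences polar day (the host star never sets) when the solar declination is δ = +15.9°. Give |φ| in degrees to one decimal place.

|φ| = 74.1°

Polar day requires cos H₀ = −tan φ tan δ ≤ −1, i.e. tan φ tan δ ≥ 1.
The boundary is |tan φ| · |tan δ| = 1, so |φ| = 90° − |δ| = 90° − 15.9° = 74.1° in the northern hemisphere.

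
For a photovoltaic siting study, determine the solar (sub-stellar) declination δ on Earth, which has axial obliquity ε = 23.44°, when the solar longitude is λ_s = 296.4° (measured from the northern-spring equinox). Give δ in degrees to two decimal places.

δ = -20.87°

sin δ = sin ε · sin λ_s = sin 23.44° × sin 296.4° = -0.356304.
δ = arcsin(-0.356304) = -20.87°.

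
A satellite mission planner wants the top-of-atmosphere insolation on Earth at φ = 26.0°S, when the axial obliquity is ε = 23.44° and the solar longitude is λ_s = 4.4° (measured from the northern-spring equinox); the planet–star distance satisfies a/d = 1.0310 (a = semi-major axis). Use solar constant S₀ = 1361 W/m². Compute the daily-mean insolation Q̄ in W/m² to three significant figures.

Q̄ ≈ 404 W/m²

Solar declination: sin δ = sin ε · sin λ_s = sin 23.44° × sin 4.4° = 0.03052, so δ = +1.749°.
cos H₀ = −tan(-26.0°) tan(+1.749°) = 0.0149, H₀ = 1.5559 rad.
Bracket: H₀ sin φ sin δ + cos φ cos δ sin H₀ = 1.5559×-0.43837×0.03052 + 0.89879×0.99953×0.99989 = -0.020816 + 0.898269 = 0.877453.
Inverse-square distance factor (a/d)² = 1.0310² = 1.062961.
Q̄ = (S₀/π) × 1.062961 × [bracket] = (1361/π) × 1.062961 × 0.877453 = 404.1 W/m².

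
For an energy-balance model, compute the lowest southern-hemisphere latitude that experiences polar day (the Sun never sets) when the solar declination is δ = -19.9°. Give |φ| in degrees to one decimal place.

|φ| = 70.1°

Polar day requires cos H₀ = −tan φ tan δ ≤ −1, i.e. tan φ tan δ ≥ 1.
The boundary is |tan φ| · |tan δ| = 1, so |φ| = 90° − |δ| = 90° − 19.9° = 70.1° in the southern hemisphere.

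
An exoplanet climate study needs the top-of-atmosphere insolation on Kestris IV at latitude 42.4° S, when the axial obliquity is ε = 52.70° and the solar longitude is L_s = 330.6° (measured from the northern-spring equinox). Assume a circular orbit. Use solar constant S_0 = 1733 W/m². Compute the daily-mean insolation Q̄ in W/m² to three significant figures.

Solar declination: sin δ = sin ε · sin L_s = sin 52.70° × sin 330.6° = -0.39050, so δ = -22.986°.
cos h₀ = −tan(-42.4°) tan(-22.986°) = -0.3873, h₀ = 1.9685 rad.
Bracket: h₀ sin ϕ sin δ + cos ϕ cos δ sin h₀ = 1.9685×-0.67430×-0.39050 + 0.73846×0.92060×0.92194 = 0.518334 + 0.626759 = 1.145093.
Q̄ = (S_0/π) × [bracket] = (1733/π) × 1.145093 = 631.7 W/m².

Q̄ ≈ 632 W/m²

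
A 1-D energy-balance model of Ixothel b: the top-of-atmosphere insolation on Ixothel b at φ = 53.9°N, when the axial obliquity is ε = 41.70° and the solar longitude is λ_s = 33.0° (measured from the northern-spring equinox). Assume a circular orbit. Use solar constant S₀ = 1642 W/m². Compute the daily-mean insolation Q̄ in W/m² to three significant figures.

Solar declination: sin δ = sin ε · sin λ_s = sin 41.70° × sin 33.0° = 0.36231, so δ = +21.242°.
cos H₀ = −tan(+53.9°) tan(+21.242°) = -0.5331, H₀ = 2.1330 rad.
Bracket: H₀ sin φ sin δ + cos φ cos δ sin H₀ = 2.1330×0.80799×0.36231 + 0.58920×0.93206×0.84607 = 0.624421 + 0.464636 = 1.089057.
Q̄ = (S₀/π) × [bracket] = (1642/π) × 1.089057 = 569.2 W/m².

Q̄ ≈ 569 W/m²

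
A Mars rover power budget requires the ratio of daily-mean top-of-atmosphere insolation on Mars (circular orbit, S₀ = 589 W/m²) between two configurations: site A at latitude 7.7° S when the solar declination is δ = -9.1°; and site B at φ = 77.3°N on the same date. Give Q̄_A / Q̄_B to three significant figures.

— Configuration A (φ=-7.7°):
cos H₀ = −tan(-7.7°) tan(-9.100°) = -0.0217, H₀ = 1.5925 rad.
Bracket: H₀ sin φ sin δ + cos φ cos δ sin H₀ = 1.5925×-0.13399×-0.15816 + 0.99098×0.98741×0.99977 = 0.033748 + 0.978279 = 1.012027.
Q̄ = (S₀/π) × [bracket] = (589/π) × 1.012027 = 189.74 W/m².
— Configuration B (φ=+77.3°):
cos H₀ = −tan(+77.3°) tan(-9.100°) = 0.7107, H₀ = 0.7802 rad.
Bracket: H₀ sin φ sin δ + cos φ cos δ sin H₀ = 0.7802×0.97553×-0.15816 + 0.21985×0.98741×0.70345 = -0.120377 + 0.152706 = 0.032329.
Q̄ = (S₀/π) × [bracket] = (589/π) × 0.032329 = 6.0612 W/m².
Ratio Q̄_A / Q̄_B = 189.74 / 6.0612 = 31.30.

Q̄_A / Q̄_B ≈ 31.3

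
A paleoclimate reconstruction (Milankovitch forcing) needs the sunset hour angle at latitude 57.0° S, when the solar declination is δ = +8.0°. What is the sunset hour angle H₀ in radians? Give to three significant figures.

H₀ = 1.35 rad

cos H₀ = −tan φ · tan δ = −tan(-57.0°) × tan(+8.000°) = 0.2164, so H₀ = 1.3527 rad = 77.50°.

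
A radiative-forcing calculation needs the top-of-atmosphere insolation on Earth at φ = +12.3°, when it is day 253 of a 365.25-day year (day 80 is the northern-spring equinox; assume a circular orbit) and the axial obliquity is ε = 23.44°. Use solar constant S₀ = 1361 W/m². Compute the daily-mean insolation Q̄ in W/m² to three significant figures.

Solar longitude: λ_s = 360° × (253 − 80)/365.25 = 170.513°.
sin δ = sin 23.44° × sin 170.513° = 0.06556, so δ = +3.759°.
cos H₀ = −tan(+12.3°) tan(+3.759°) = -0.0143, H₀ = 1.5851 rad.
Bracket: H₀ sin φ sin δ + cos φ cos δ sin H₀ = 1.5851×0.21303×0.06556 + 0.97705×0.99785×0.99990 = 0.022138 + 0.974852 = 0.996990.
Q̄ = (S₀/π) × [bracket] = (1361/π) × 0.996990 = 431.9 W/m².

Q̄ ≈ 432 W/m²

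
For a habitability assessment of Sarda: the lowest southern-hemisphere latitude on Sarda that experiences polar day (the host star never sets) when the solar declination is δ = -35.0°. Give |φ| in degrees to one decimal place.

|φ| = 55.0°

Polar day requires cos H₀ = −tan φ tan δ ≤ −1, i.e. tan φ tan δ ≥ 1.
The boundary is |tan φ| · |tan δ| = 1, so |φ| = 90° − |δ| = 90° − 35.0° = 55.0° in the southern hemisphere.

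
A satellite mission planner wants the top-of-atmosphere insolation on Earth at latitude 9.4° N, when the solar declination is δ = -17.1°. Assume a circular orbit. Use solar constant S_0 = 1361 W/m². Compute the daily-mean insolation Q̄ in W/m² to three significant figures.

Q̄ ≈ 376 W/m²

cos h₀ = −tan(+9.4°) tan(-17.100°) = 0.0509, h₀ = 1.5198 rad.
Bracket: h₀ sin ϕ sin δ + cos ϕ cos δ sin h₀ = 1.5198×0.16333×-0.29404 + 0.98657×0.95579×0.99870 = -0.072989 + 0.941728 = 0.868739.
Q̄ = (S_0/π) × [bracket] = (1361/π) × 0.868739 = 376.4 W/m².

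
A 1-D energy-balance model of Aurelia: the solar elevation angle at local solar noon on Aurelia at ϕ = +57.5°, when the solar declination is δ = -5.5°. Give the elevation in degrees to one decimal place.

27.0°

At local noon the hour angle is zero, so the zenith angle equals |ϕ − δ| = |+57.5° − (-5.500°)| = 63.000°.
Elevation = 90° − 63.000° = 27.0°.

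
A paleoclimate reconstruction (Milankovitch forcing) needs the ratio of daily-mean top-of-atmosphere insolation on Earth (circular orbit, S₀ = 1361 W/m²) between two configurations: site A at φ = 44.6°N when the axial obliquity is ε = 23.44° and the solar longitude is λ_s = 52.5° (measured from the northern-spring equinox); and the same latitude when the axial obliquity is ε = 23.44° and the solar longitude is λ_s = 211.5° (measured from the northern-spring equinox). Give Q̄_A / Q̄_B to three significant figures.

Q̄_A / Q̄_B ≈ 2.20

— Configuration A (φ=+44.6°):
Solar declination: sin δ = sin ε · sin λ_s = sin 23.44° × sin 52.5° = 0.31559, so δ = +18.396°.
cos H₀ = −tan(+44.6°) tan(+18.396°) = -0.3280, H₀ = 1.9050 rad.
Bracket: H₀ sin φ sin δ + cos φ cos δ sin H₀ = 1.9050×0.70215×0.31559 + 0.71203×0.94890×0.94469 = 0.422132 + 0.638275 = 1.060407.
Q̄ = (S₀/π) × [bracket] = (1361/π) × 1.060407 = 459.39 W/m².
— Configuration B (φ=+44.6°):
Solar declination: sin δ = sin ε · sin λ_s = sin 23.44° × sin 211.5° = -0.20784, so δ = -11.996°.
cos H₀ = −tan(+44.6°) tan(-11.996°) = 0.2095, H₀ = 1.3597 rad.
Bracket: H₀ sin φ sin δ + cos φ cos δ sin H₀ = 1.3597×0.70215×-0.20784 + 0.71203×0.97816×0.97780 = -0.198428 + 0.681017 = 0.482589.
Q̄ = (S₀/π) × [bracket] = (1361/π) × 0.482589 = 209.07 W/m².
Ratio Q̄_A / Q̄_B = 459.39 / 209.07 = 2.197.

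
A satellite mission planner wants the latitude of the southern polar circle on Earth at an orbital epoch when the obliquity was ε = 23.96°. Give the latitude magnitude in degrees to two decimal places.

The polar circle is the lowest latitude that experiences at least one full rotation of continuous darkness at the northern-summer solstice; it lies at |φ| = 90° − ε = 90° − 23.96° = 66.04°.

66.04°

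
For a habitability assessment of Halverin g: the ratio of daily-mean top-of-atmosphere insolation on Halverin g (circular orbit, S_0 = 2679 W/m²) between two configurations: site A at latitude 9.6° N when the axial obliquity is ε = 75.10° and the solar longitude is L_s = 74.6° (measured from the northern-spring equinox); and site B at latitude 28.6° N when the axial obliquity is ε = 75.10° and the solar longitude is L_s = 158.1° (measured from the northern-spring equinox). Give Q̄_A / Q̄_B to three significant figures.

Q̄_A / Q̄_B ≈ 0.574

— Configuration A (ϕ=+9.6°):
Solar declination: sin δ = sin ε · sin L_s = sin 75.10° × sin 74.6° = 0.93168, so δ = +68.698°.
cos h₀ = −tan(+9.6°) tan(+68.698°) = -0.4338, h₀ = 2.0195 rad.
Bracket: h₀ sin ϕ sin δ + cos ϕ cos δ sin h₀ = 2.0195×0.16677×0.93168 + 0.98600×0.36328×0.90102 = 0.313782 + 0.322740 = 0.636522.
Q̄ = (S_0/π) × [bracket] = (2679/π) × 0.636522 = 542.80 W/m².
— Configuration B (ϕ=+28.6°):
Solar declination: sin δ = sin ε · sin L_s = sin 75.10° × sin 158.1° = 0.36045, so δ = +21.128°.
cos h₀ = −tan(+28.6°) tan(+21.128°) = -0.2107, h₀ = 1.7831 rad.
Bracket: h₀ sin ϕ sin δ + cos ϕ cos δ sin h₀ = 1.7831×0.47869×0.36045 + 0.87798×0.93278×0.97755 = 0.307663 + 0.800576 = 1.108239.
Q̄ = (S_0/π) × [bracket] = (2679/π) × 1.108239 = 945.05 W/m².
Ratio Q̄_A / Q̄_B = 542.80 / 945.05 = 0.5744.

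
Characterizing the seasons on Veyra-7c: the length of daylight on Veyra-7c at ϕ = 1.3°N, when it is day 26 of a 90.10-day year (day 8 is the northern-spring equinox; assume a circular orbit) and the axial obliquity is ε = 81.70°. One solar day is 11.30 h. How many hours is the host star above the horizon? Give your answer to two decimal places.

5.88 h

Solar longitude: L_s = 360° × (26 − 8)/90.10 = 71.920°.
sin δ = sin 81.70° × sin 71.920° = 0.94067, so δ = +70.164°.
cos h₀ = −tan ϕ · tan δ = −tan(+1.3°) × tan(+70.164°) = -0.0629, so h₀ = 1.6337 rad = 93.61°.
Daylight = 2h₀/(2π) × 11.30 h = (1.6337/π) × 11.30 = 5.88 h.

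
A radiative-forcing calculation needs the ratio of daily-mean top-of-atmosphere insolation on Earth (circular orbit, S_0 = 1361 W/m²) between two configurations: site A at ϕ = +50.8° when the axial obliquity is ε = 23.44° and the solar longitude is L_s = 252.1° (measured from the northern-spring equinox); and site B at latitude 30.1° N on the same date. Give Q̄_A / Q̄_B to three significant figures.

— Configuration A (ϕ=+50.8°):
Solar declination: sin δ = sin ε · sin L_s = sin 23.44° × sin 252.1° = -0.37853, so δ = -22.243°.
cos h₀ = −tan(+50.8°) tan(-22.243°) = 0.5014, h₀ = 1.0455 rad.
Bracket: h₀ sin ϕ sin δ + cos ϕ cos δ sin h₀ = 1.0455×0.77494×-0.37853 + 0.63203×0.92559×0.86519 = -0.306685 + 0.506137 = 0.199452.
Q̄ = (S_0/π) × [bracket] = (1361/π) × 0.199452 = 86.407 W/m².
— Configuration B (ϕ=+30.1°):
cos h₀ = −tan(+30.1°) tan(-22.243°) = 0.2371, h₀ = 1.3314 rad.
Bracket: h₀ sin ϕ sin δ + cos ϕ cos δ sin h₀ = 1.3314×0.50151×-0.37853 + 0.86515×0.92559×0.97149 = -0.252748 + 0.777944 = 0.525196.
Q̄ = (S_0/π) × [bracket] = (1361/π) × 0.525196 = 227.53 W/m².
Ratio Q̄_A / Q̄_B = 86.407 / 227.53 = 0.3798.

Q̄_A / Q̄_B ≈ 0.380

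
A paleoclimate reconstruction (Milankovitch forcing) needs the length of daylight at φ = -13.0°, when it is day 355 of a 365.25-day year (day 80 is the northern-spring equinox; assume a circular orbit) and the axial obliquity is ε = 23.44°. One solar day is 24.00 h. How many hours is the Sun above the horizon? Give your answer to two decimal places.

Solar longitude: λ_s = 360° × (355 − 80)/365.25 = 271.047°.
sin δ = sin 23.44° × sin 271.047° = -0.39772, so δ = -23.436°.
cos H₀ = −tan φ · tan δ = −tan(-13.0°) × tan(-23.436°) = -0.1001, so H₀ = 1.6710 rad = 95.74°.
Daylight = 2H₀/(2π) × 24.00 h = (1.6710/π) × 24.00 = 12.77 h.

12.77 h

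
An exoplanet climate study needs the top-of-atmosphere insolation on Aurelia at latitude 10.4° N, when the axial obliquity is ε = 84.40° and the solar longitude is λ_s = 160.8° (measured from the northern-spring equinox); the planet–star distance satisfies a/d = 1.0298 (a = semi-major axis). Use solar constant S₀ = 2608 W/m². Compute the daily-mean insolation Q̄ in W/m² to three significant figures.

Solar declination: sin δ = sin ε · sin λ_s = sin 84.40° × sin 160.8° = 0.32730, so δ = +19.105°.
cos H₀ = −tan(+10.4°) tan(+19.105°) = -0.0636, H₀ = 1.6344 rad.
Bracket: H₀ sin φ sin δ + cos φ cos δ sin H₀ = 1.6344×0.18052×0.32730 + 0.98357×0.94492×0.99798 = 0.096567 + 0.927518 = 1.024085.
Inverse-square distance factor (a/d)² = 1.0298² = 1.060488.
Q̄ = (S₀/π) × 1.060488 × [bracket] = (2608/π) × 1.060488 × 1.024085 = 901.6 W/m².

Q̄ ≈ 902 W/m²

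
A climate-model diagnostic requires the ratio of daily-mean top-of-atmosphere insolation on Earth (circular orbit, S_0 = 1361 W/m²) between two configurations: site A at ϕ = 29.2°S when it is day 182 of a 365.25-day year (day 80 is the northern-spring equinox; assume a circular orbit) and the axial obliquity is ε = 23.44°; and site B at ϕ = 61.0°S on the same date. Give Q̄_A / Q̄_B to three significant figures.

— Configuration A (ϕ=-29.2°):
Solar longitude: L_s = 360° × (182 − 80)/365.25 = 100.534°.
sin δ = sin 23.44° × sin 100.534° = 0.39108, so δ = +23.022°.
cos h₀ = −tan(-29.2°) tan(+23.022°) = 0.2375, h₀ = 1.3310 rad.
Bracket: h₀ sin ϕ sin δ + cos ϕ cos δ sin h₀ = 1.3310×-0.48786×0.39108 + 0.87292×0.92035×0.97139 = -0.253945 + 0.780407 = 0.526462.
Q̄ = (S_0/π) × [bracket] = (1361/π) × 0.526462 = 228.07 W/m².
— Configuration B (ϕ=-61.0°):
cos h₀ = −tan(-61.0°) tan(+23.022°) = 0.7666, h₀ = 0.6973 rad.
Bracket: h₀ sin ϕ sin δ + cos ϕ cos δ sin h₀ = 0.6973×-0.87462×0.39108 + 0.48481×0.92035×0.64214 = -0.238509 + 0.286520 = 0.048011.
Q̄ = (S_0/π) × [bracket] = (1361/π) × 0.048011 = 20.799 W/m².
Ratio Q̄_A / Q̄_B = 228.07 / 20.799 = 10.97.

Q̄_A / Q̄_B ≈ 11.0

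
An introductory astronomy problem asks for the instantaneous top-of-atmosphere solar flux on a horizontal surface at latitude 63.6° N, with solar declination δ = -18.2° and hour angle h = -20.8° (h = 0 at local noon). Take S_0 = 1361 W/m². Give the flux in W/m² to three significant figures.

157 W/m²

cos θ_z = sin ϕ sin δ + cos ϕ cos δ cos h = -0.279762 + 0.394862 = 0.115100.
Flux = S_0 · cos θ_z = 1361 × 0.115100 = 156.7 W/m².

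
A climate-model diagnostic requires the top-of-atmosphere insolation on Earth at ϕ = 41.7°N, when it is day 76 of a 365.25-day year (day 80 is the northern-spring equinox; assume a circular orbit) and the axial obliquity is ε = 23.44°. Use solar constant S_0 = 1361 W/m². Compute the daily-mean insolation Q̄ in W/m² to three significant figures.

Solar longitude: L_s = 360° × (76 − 80)/365.25 = -3.943°, i.e. -3.943° + 360° = 356.057°.
sin δ = sin 23.44° × sin 356.057° = -0.02735, so δ = -1.567°.
cos h₀ = −tan(+41.7°) tan(-1.567°) = 0.0244, h₀ = 1.5464 rad.
Bracket: h₀ sin ϕ sin δ + cos ϕ cos δ sin h₀ = 1.5464×0.66523×-0.02735 + 0.74664×0.99963×0.99970 = -0.028135 + 0.746140 = 0.718005.
Q̄ = (S_0/π) × [bracket] = (1361/π) × 0.718005 = 311.1 W/m².

Q̄ ≈ 311 W/m²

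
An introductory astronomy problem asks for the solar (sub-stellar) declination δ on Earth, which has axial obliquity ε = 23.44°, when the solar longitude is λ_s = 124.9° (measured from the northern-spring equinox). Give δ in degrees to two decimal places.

sin δ = sin ε · sin λ_s = sin 23.44° × sin 124.9° = 0.326247.
δ = arcsin(0.326247) = +19.04°.

δ = +19.04°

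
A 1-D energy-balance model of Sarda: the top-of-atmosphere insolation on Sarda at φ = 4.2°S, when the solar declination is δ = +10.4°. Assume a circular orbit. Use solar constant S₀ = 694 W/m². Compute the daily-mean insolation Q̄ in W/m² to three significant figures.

cos H₀ = −tan(-4.2°) tan(+10.400°) = 0.0135, H₀ = 1.5573 rad.
Bracket: H₀ sin φ sin δ + cos φ cos δ sin H₀ = 1.5573×-0.07324×0.18052 + 0.99731×0.98357×0.99991 = -0.020590 + 0.980836 = 0.960246.
Q̄ = (S₀/π) × [bracket] = (694/π) × 0.960246 = 212.1 W/m².

Q̄ ≈ 212 W/m²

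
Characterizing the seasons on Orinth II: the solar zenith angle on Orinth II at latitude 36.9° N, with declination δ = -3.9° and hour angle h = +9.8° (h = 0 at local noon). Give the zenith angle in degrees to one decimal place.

θ_z = 41.8°

cos θ_z = sin φ sin δ + cos φ cos δ cos h = -0.040838 + 0.786191 = 0.745353.
θ_z = arccos(0.745353) = 41.8°.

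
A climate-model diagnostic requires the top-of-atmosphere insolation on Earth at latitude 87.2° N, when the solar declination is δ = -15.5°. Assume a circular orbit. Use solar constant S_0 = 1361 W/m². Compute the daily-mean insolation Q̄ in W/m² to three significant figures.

Q̄ ≈ 0.00 W/m²

cos h₀ = −tan(+87.2°) tan(-15.500°) = 5.6703 ≥ 1 ⇒ polar night, h₀ = 0 and Q̄ = 0.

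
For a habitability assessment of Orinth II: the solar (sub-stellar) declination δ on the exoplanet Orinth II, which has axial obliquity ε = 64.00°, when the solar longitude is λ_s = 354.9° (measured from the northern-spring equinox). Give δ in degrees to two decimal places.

δ = -4.58°

sin δ = sin ε · sin λ_s = sin 64.00° × sin 354.9° = -0.079898.
δ = arcsin(-0.079898) = -4.58°.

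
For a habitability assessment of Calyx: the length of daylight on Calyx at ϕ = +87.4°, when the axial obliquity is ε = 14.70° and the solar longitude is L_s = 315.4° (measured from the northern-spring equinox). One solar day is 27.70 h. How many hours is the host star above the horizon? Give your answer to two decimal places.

0.00 h

Solar declination: sin δ = sin ε · sin L_s = sin 14.70° × sin 315.4° = -0.17818, so δ = -10.264°.
cos h₀ = −tan ϕ · tan δ = 3.9876 ≥ 1, so the host star never rises (polar night) and h₀ = 0.
Daylight = 2h₀/(2π) × 27.70 h = (0.0000/π) × 27.70 = 0.00 h.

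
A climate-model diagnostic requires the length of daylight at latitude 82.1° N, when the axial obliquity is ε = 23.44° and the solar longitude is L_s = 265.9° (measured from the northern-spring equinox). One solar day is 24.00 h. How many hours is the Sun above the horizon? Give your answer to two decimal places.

Solar declination: sin δ = sin ε · sin L_s = sin 23.44° × sin 265.9° = -0.39677, so δ = -23.376°.
cos h₀ = −tan ϕ · tan δ = 3.1151 ≥ 1, so the Sun never rises (polar night) and h₀ = 0.
Daylight = 2h₀/(2π) × 24.00 h = (0.0000/π) × 24.00 = 0.00 h.

0.00 h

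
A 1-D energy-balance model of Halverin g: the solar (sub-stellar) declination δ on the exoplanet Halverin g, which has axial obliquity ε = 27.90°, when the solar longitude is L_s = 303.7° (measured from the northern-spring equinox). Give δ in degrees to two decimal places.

δ = -22.91°

sin δ = sin ε · sin L_s = sin 27.90° × sin 303.7° = -0.389296.
δ = arcsin(-0.389296) = -22.91°.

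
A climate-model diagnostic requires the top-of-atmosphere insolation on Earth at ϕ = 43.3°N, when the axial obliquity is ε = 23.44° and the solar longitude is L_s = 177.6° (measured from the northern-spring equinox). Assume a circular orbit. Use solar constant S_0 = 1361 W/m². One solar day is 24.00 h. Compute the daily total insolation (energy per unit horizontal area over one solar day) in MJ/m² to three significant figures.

27.9 MJ/m²

Solar declination: sin δ = sin ε · sin L_s = sin 23.44° × sin 177.6° = 0.01666, so δ = +0.954°.
cos h₀ = −tan(+43.3°) tan(+0.954°) = -0.0157, h₀ = 1.5865 rad.
Bracket: h₀ sin ϕ sin δ + cos ϕ cos δ sin h₀ = 1.5865×0.68582×0.01666 + 0.72777×0.99986×0.99988 = 0.018127 + 0.727581 = 0.745708.
Q̄ = (S_0/π) × [bracket] = (1361/π) × 0.745708 = 323.06 W/m².
Daily total = Q̄ × 24.00 h × 3600 s/h = 323.06 × 24.00 × 3600 / 10⁶ = 27.91 MJ/m².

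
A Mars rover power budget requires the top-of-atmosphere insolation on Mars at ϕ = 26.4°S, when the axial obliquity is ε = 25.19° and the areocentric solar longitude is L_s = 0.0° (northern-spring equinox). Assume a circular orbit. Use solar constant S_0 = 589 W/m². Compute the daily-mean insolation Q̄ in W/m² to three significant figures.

sin δ = sin 25.19° × sin 0.0° = 0.00000, so δ = +0.000°.
cos h₀ = −tan(-26.4°) tan(+0.000°) = 0.0000, h₀ = 1.5708 rad.
Bracket: h₀ sin ϕ sin δ + cos ϕ cos δ sin h₀ = 1.5708×-0.44464×0.00000 + 0.89571×1.00000×1.00000 = -0.000000 + 0.895710 = 0.895710.
Q̄ = (S_0/π) × [bracket] = (589/π) × 0.895710 = 167.9 W/m².

Q̄ ≈ 168 W/m²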